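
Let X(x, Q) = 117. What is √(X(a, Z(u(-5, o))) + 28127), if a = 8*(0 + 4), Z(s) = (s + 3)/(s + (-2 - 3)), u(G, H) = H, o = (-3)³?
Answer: 2*√7061 ≈ 168.06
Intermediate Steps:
o = -27
Z(s) = (3 + s)/(-5 + s) (Z(s) = (3 + s)/(s - 5) = (3 + s)/(-5 + s))
a = 32 (a = 8*4 = 32)
√(X(a, Z(u(-5, o))) + 28127) = √(117 + 28127) = √28244 = 2*√7061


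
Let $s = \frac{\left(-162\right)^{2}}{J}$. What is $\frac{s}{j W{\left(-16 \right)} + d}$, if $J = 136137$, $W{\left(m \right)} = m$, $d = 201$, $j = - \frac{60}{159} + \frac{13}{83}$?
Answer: $\frac{38482452}{40829074565} \approx 0.00094253$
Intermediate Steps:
$j = - \frac{971}{4399}$ ($j = \left(-60\right) \frac{1}{159} + 13 \cdot \frac{1}{83} = - \frac{20}{53} + \frac{13}{83} = - \frac{971}{4399} \approx -0.22073$)
$s = \frac{8748}{45379}$ ($s = \frac{\left(-162\right)^{2}}{136137} = 26244 \cdot \frac{1}{136137} = \frac{8748}{45379} \approx 0.19278$)
$\frac{s}{j W{\left(-16 \right)} + d} = \frac{8748}{45379 \left(\left(- \frac{971}{4399}\right) \left(-16\right) + 201\right)} = \frac{8748}{45379 \left(\frac{15536}{4399} + 201\right)} = \frac{8748}{45379 \cdot \frac{899735}{4399}} = \frac{8748}{45379} \cdot \frac{4399}{899735} = \frac{38482452}{40829074565}$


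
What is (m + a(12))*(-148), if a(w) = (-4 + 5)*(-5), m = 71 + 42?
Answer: -15984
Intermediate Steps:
m = 113
a(w) = -5 (a(w) = 1*(-5) = -5)
(m + a(12))*(-148) = (113 - 5)*(-148) = 108*(-148) = -15984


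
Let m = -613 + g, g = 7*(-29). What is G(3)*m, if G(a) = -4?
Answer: 3264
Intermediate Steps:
g = -203
m = -816 (m = -613 - 203 = -816)
G(3)*m = -4*(-816) = 3264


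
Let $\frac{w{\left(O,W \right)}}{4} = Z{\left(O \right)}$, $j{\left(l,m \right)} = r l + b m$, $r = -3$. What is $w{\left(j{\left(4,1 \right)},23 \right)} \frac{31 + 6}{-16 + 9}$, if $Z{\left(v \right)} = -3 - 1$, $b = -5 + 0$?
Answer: $\frac{592}{7} \approx 84.571$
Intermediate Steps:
$b = -5$
$j{\left(l,m \right)} = - 5 m - 3 l$ ($j{\left(l,m \right)} = - 3 l - 5 m = - 5 m - 3 l$)
$Z{\left(v \right)} = -4$
$w{\left(O,W \right)} = -16$ ($w{\left(O,W \right)} = 4 \left(-4\right) = -16$)
$w{\left(j{\left(4,1 \right)},23 \right)} \frac{31 + 6}{-16 + 9} = - 16 \frac{31 + 6}{-16 + 9} = - 16 \frac{37}{-7} = - 16 \cdot 37 \left(- \frac{1}{7}\right) = \left(-16\right) \left(- \frac{37}{7}\right) = \frac{592}{7}$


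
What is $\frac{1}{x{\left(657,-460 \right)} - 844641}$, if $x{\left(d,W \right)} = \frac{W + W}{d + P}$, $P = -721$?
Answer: $- \frac{8}{6757013} \approx -1.184 \cdot 10^{-6}$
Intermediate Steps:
$x{\left(d,W \right)} = \frac{2 W}{-721 + d}$ ($x{\left(d,W \right)} = \frac{W + W}{d - 721} = \frac{2 W}{-721 + d}$)
$\frac{1}{x{\left(657,-460 \right)} - 844641} = \frac{1}{2 \left(-460\right) \frac{1}{-721 + 657} - 844641} = \frac{1}{2 \left(-460\right) \frac{1}{-64} - 844641} = \frac{1}{2 \left(-460\right) \left(- \frac{1}{64}\right) - 844641} = \frac{1}{\frac{115}{8} - 844641} = \frac{1}{- \frac{6757013}{8}} = - \frac{8}{6757013}$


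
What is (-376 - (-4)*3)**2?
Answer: 132496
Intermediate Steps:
(-376 - (-4)*3)**2 = (-376 - 1*(-12))**2 = (-376 + 12)**2 = (-364)**2 = 132496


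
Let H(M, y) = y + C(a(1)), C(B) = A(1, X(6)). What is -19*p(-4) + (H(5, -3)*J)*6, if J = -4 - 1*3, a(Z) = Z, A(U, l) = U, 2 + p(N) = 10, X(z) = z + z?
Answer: -68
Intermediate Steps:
X(z) = 2*z
p(N) = 8 (p(N) = -2 + 10 = 8)
J = -7 (J = -4 - 3 = -7)
C(B) = 1
H(M, y) = 1 + y (H(M, y) = y + 1 = 1 + y)
-19*p(-4) + (H(5, -3)*J)*6 = -19*8 + ((1 - 3)*(-7))*6 = -152 - 2*(-7)*6 = -152 + 14*6 = -152 + 84 = -68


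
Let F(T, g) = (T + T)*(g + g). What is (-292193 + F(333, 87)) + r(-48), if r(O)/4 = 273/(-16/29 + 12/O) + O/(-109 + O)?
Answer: -864719119/4867 ≈ -1.7767e+5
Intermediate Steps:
F(T, g) = 4*T*g (F(T, g) = (2*T)*(2*g) = 4*T*g)
r(O) = 1092/(-16/29 + 12/O) + 4*O/(-109 + O) (r(O) = 4*(273/(-16/29 + 12/O) + O/(-109 + O)) = 1092/(-16/29 + 12/O) + 4*O/(-109 + O))
(-292193 + F(333, 87)) + r(-48) = (-292193 + 4*333*87) - 48*(862605 - 7901*(-48))/(9483 - 523*(-48) + 4*(-48)²) = (-292193 + 115884) - 48*(862605 + 379248)/(9483 + 25104 + 4*2304) = -176309 - 48*1241853/(9483 + 25104 + 9216) = -176309 - 48*1241853/43803 = -176309 - 48*1/43803*1241853 = -176309 - 6623216/4867 = -864719119/4867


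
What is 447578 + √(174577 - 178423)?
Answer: 447578 + I*√3846 ≈ 4.4758e+5 + 62.016*I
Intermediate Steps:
447578 + √(174577 - 178423) = 447578 + √(-3846) = 447578 + I*√3846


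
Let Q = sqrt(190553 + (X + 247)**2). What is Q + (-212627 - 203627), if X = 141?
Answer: -416254 + sqrt(341097) ≈ -4.1567e+5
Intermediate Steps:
Q = sqrt(341097) (Q = sqrt(190553 + (141 + 247)**2) = sqrt(190553 + 388**2) = sqrt(190553 + 150544) = sqrt(341097) ≈ 584.04)
Q + (-212627 - 203627) = sqrt(341097) + (-212627 - 203627) = sqrt(341097) - 416254 = -416254 + sqrt(341097)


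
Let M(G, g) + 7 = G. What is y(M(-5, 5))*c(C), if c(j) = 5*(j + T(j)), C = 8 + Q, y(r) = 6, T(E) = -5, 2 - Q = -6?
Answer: 330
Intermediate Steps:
Q = 8 (Q = 2 - 1*(-6) = 2 + 6 = 8)
M(G, g) = -7 + G
C = 16 (C = 8 + 8 = 16)
c(j) = -25 + 5*j (c(j) = 5*(j - 5) = 5*(-5 + j) = -25 + 5*j)
y(M(-5, 5))*c(C) = 6*(-25 + 5*16) = 6*(-25 + 80) = 6*55 = 330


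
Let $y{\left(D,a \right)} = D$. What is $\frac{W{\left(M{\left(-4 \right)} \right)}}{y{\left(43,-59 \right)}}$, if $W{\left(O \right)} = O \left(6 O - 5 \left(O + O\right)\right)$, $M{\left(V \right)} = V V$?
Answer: $- \frac{1024}{43} \approx -23.814$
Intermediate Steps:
$M{\left(V \right)} = V^{2}$
$W{\left(O \right)} = - 4 O^{2}$ ($W{\left(O \right)} = O \left(6 O - 5 \cdot 2 O\right) = O \left(6 O - 10 O\right) = O \left(- 4 O\right) = - 4 O^{2}$)
$\frac{W{\left(M{\left(-4 \right)} \right)}}{y{\left(43,-59 \right)}} = \frac{\left(-4\right) \left(\left(-4\right)^{2}\right)^{2}}{43} = - 4 \cdot 16^{2} \cdot \frac{1}{43} = \left(-4\right) 256 \cdot \frac{1}{43} = \left(-1024\right) \frac{1}{43} = - \frac{1024}{43}$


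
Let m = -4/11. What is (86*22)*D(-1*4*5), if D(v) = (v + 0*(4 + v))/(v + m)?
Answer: 26015/14 ≈ 1858.2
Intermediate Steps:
m = -4/11 (m = -4*1/11 = -4/11 ≈ -0.36364)
D(v) = v/(-4/11 + v) (D(v) = (v + 0*(4 + v))/(v - 4/11) = (v + 0)/(-4/11 + v) = v/(-4/11 + v))
(86*22)*D(-1*4*5) = (86*22)*(11*(-1*4*5)/(-4 + 11*(-1*4*5))) = 1892*(11*(-4*5)/(-4 + 11*(-4*5))) = 1892*(11*(-20)/(-4 + 11*(-20))) = 1892*(11*(-20)/(-4 - 220)) = 1892*(11*(-20)/(-224)) = 1892*(11*(-20)*(-1/224)) = 1892*(55/56) = 26015/14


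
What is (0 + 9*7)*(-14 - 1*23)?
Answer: -2331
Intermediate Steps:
(0 + 9*7)*(-14 - 1*23) = (0 + 63)*(-14 - 23) = 63*(-37) = -2331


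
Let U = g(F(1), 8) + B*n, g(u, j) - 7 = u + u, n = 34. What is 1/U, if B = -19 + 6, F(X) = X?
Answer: -1/433 ≈ -0.0023095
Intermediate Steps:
B = -13
g(u, j) = 7 + 2*u (g(u, j) = 7 + (u + u) = 7 + 2*u)
U = -433 (U = (7 + 2*1) - 13*34 = (7 + 2) - 442 = 9 - 442 = -433)
1/U = 1/(-433) = -1/433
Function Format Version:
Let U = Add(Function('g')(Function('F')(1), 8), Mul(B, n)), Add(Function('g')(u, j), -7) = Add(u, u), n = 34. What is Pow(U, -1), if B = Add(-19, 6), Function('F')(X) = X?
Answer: Rational(-1, 433) ≈ -0.0023095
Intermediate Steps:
B = -13
Function('g')(u, j) = Add(7, Mul(2, u)) (Function('g')(u, j) = Add(7, Add(u, u)) = Add(7, Mul(2, u)))
U = -433 (U = Add(Add(7, Mul(2, 1)), Mul(-13, 34)) = Add(Add(7, 2), -442) = Add(9, -442) = -433)
Pow(U, -1) = Pow(-433, -1) = Rational(-1, 433)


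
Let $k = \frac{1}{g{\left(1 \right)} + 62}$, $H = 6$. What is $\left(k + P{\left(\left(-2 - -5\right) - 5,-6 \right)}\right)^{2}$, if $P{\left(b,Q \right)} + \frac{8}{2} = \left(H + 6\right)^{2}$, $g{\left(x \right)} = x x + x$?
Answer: $\frac{80299521}{4096} \approx 19604.0$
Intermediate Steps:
$g{\left(x \right)} = x + x^{2}$ ($g{\left(x \right)} = x^{2} + x = x + x^{2}$)
$k = \frac{1}{64}$ ($k = \frac{1}{1 \left(1 + 1\right) + 62} = \frac{1}{1 \cdot 2 + 62} = \frac{1}{2 + 62} = \frac{1}{64} \approx 0.015625$)
$P{\left(b,Q \right)} = 140$ ($P{\left(b,Q \right)} = -4 + \left(6 + 6\right)^{2} = -4 + 12^{2} = -4 + 144 = 140$)
$\left(k + P{\left(\left(-2 - -5\right) - 5,-6 \right)}\right)^{2} = \left(\frac{1}{64} + 140\right)^{2} = \left(\frac{8961}{64}\right)^{2} = \frac{80299521}{4096}$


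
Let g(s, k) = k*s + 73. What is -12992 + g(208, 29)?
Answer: -6887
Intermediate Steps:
g(s, k) = 73 + k*s
-12992 + g(208, 29) = -12992 + (73 + 29*208) = -12992 + (73 + 6032) = -12992 + 6105 = -6887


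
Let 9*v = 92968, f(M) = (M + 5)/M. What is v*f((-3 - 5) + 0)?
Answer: 11621/3 ≈ 3873.7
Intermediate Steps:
f(M) = (5 + M)/M
v = 92968/9 (v = (⅑)*92968 = 92968/9 ≈ 10330.)
v*f((-3 - 5) + 0) = 92968*((5 + ((-3 - 5) + 0))/((-3 - 5) + 0))/9 = 92968*((5 + (-8 + 0))/(-8 + 0))/9 = 92968*((5 - 8)/(-8))/9 = 92968*(-⅛*(-3))/9 = (92968/9)*(3/8) = 11621/3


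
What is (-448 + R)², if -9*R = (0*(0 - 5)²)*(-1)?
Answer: 200704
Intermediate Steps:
R = 0 (R = -0*(0 - 5)²*(-1)/9 = -0*(-5)²*(-1)/9 = -0*25*(-1)/9 = -0*(-1) = -⅑*0 = 0)
(-448 + R)² = (-448 + 0)² = (-448)² = 200704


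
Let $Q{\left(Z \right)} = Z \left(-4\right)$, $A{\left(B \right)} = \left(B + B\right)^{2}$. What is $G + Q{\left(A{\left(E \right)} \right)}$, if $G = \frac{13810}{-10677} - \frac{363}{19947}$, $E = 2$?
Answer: $- \frac{4636562479}{70991373} \approx -65.312$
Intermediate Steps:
$A{\left(B \right)} = 4 B^{2}$ ($A{\left(B \right)} = \left(2 B\right)^{2} = 4 B^{2}$)
$Q{\left(Z \right)} = - 4 Z$
$G = - \frac{93114607}{70991373}$ ($G = 13810 \left(- \frac{1}{10677}\right) - \frac{121}{6649} = - \frac{13810}{10677} - \frac{121}{6649} = - \frac{93114607}{70991373} \approx -1.3116$)
$G + Q{\left(A{\left(E \right)} \right)} = - \frac{93114607}{70991373} - 4 \cdot 4 \cdot 2^{2} = - \frac{93114607}{70991373} - 4 \cdot 4 \cdot 4 = - \frac{93114607}{70991373} - 64 = - \frac{4636562479}{70991373}$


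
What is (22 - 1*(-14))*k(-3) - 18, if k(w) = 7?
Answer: 234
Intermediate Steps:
(22 - 1*(-14))*k(-3) - 18 = (22 - 1*(-14))*7 - 18 = (22 + 14)*7 - 18 = 36*7 - 18 = 252 - 18 = 234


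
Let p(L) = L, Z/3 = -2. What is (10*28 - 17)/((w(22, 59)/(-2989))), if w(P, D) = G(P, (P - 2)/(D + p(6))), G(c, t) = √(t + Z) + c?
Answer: -112413301/3183 + 786107*I*√962/6366 ≈ -35317.0 + 3830.0*I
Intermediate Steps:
Z = -6 (Z = 3*(-2) = -6)
G(c, t) = c + √(-6 + t) (G(c, t) = √(t - 6) + c = √(-6 + t) + c = c + √(-6 + t))
w(P, D) = P + √(-6 + (-2 + P)/(6 + D)) (w(P, D) = P + √(-6 + (P - 2)/(D + 6)) = P + √(-6 + (-2 + P)/(6 + D)))
(10*28 - 17)/((w(22, 59)/(-2989))) = (10*28 - 17)/(((22 + √((-38 + 22 - 6*59)/(6 + 59)))/(-2989))) = (280 - 17)/(((22 + √((-38 + 22 - 354)/65))*(-1/2989))) = 263/(((22 + √((1/65)*(-370)))*(-1/2989))) = 263/(((22 + √(-74/13))*(-1/2989))) = 263/(((22 + I*√962/13)*(-1/2989))) = 263/(-22/2989 - I*√962/38857)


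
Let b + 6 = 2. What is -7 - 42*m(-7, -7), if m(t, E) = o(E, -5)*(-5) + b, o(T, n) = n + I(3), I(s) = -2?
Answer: -1309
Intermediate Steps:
b = -4 (b = -6 + 2 = -4)
o(T, n) = -2 + n (o(T, n) = n - 2 = -2 + n)
m(t, E) = 31 (m(t, E) = (-2 - 5)*(-5) - 4 = -7*(-5) - 4 = 35 - 4 = 31)
-7 - 42*m(-7, -7) = -7 - 42*31 = -7 - 1302 = -1309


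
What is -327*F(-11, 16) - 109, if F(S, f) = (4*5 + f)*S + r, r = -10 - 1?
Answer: 132980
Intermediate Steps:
r = -11
F(S, f) = -11 + S*(20 + f) (F(S, f) = (4*5 + f)*S - 11 = (20 + f)*S - 11 = S*(20 + f) - 11 = -11 + S*(20 + f))
-327*F(-11, 16) - 109 = -327*(-11 + 20*(-11) - 11*16) - 109 = -327*(-11 - 220 - 176) - 109 = -327*(-407) - 109 = 133089 - 109 = 132980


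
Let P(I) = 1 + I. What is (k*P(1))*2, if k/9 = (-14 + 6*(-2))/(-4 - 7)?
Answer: 936/11 ≈ 85.091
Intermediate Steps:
k = 234/11 (k = 9*((-14 + 6*(-2))/(-4 - 7)) = 9*((-14 - 12)/(-11)) = 9*(-26*(-1/11)) = 9*(26/11) = 234/11 ≈ 21.273)
(k*P(1))*2 = (234*(1 + 1)/11)*2 = ((234/11)*2)*2 = (468/11)*2 = 936/11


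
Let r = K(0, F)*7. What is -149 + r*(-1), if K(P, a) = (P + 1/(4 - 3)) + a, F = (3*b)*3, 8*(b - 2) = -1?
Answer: -2193/8 ≈ -274.13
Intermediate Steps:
b = 15/8 (b = 2 + (⅛)*(-1) = 2 - ⅛ = 15/8 ≈ 1.8750)
F = 135/8 (F = (3*(15/8))*3 = (45/8)*3 = 135/8 ≈ 16.875)
K(P, a) = 1 + P + a (K(P, a) = (P + 1/1) + a = (P + 1) + a = (1 + P) + a = 1 + P + a)
r = 1001/8 (r = (1 + 0 + 135/8)*7 = (143/8)*7 = 1001/8 ≈ 125.13)
-149 + r*(-1) = -149 + (1001/8)*(-1) = -149 - 1001/8 = -2193/8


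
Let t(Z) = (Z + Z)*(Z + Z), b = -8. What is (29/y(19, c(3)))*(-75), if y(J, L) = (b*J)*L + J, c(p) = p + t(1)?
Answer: 435/209 ≈ 2.0813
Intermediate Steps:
t(Z) = 4*Z**2 (t(Z) = (2*Z)*(2*Z) = 4*Z**2)
c(p) = 4 + p (c(p) = p + 4*1**2 = p + 4*1 = p + 4 = 4 + p)
y(J, L) = J - 8*J*L (y(J, L) = (-8*J)*L + J = -8*J*L + J = J - 8*J*L)
(29/y(19, c(3)))*(-75) = (29/((19*(1 - 8*(4 + 3)))))*(-75) = (29/((19*(1 - 8*7))))*(-75) = (29/((19*(1 - 56))))*(-75) = (29/((19*(-55))))*(-75) = (29/(-1045))*(-75) = (29*(-1/1045))*(-75) = -29/1045*(-75) = 435/209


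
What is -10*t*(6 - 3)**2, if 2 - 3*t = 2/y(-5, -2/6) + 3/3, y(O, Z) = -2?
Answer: -60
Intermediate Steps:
t = 2/3 (t = 2/3 - (2/(-2) + 3/3)/3 = 2/3 - (2*(-1/2) + 3*(1/3))/3 = 2/3 - (-1 + 1)/3 = 2/3 - 1/3*0 = 2/3 + 0 = 2/3 ≈ 0.66667)
-10*t*(6 - 3)**2 = -10*(2/3)*(6 - 3)**2 = -20*3**2/3 = -20*9/3 = -1*60 = -60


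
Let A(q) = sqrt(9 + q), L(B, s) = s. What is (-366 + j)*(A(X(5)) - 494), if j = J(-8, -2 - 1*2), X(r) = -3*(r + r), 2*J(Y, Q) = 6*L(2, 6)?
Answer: 171912 - 348*I*sqrt(21) ≈ 1.7191e+5 - 1594.7*I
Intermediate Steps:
J(Y, Q) = 18 (J(Y, Q) = (6*6)/2 = (1/2)*36 = 18)
X(r) = -6*r
j = 18
(-366 + j)*(A(X(5)) - 494) = (-366 + 18)*(sqrt(9 - 6*5) - 494) = -348*(sqrt(9 - 30) - 494) = -348*(sqrt(-21) - 494) = -348*(I*sqrt(21) - 494) = -348*(-494 + I*sqrt(21)) = 171912 - 348*I*sqrt(21)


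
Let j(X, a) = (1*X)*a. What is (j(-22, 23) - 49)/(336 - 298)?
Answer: -555/38 ≈ -14.605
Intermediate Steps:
j(X, a) = X*a
(j(-22, 23) - 49)/(336 - 298) = (-22*23 - 49)/(336 - 298) = (-506 - 49)/38 = -555*1/38 = -555/38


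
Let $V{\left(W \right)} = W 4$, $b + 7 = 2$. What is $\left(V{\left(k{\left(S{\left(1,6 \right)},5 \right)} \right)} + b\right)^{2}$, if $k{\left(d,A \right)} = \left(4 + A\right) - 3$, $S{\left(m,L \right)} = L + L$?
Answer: $361$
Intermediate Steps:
$S{\left(m,L \right)} = 2 L$
$k{\left(d,A \right)} = 1 + A$
$b = -5$ ($b = -7 + 2 = -5$)
$V{\left(W \right)} = 4 W$
$\left(V{\left(k{\left(S{\left(1,6 \right)},5 \right)} \right)} + b\right)^{2} = \left(4 \left(1 + 5\right) - 5\right)^{2} = \left(4 \cdot 6 - 5\right)^{2} = \left(24 - 5\right)^{2} = 19^{2} = 361$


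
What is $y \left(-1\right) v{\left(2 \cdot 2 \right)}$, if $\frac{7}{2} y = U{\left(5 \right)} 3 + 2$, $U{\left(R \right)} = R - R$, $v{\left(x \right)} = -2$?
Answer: $\frac{8}{7} \approx 1.1429$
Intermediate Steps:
$U{\left(R \right)} = 0$
$y = \frac{4}{7}$ ($y = \frac{2 \left(0 \cdot 3 + 2\right)}{7} = \frac{2 \left(0 + 2\right)}{7} = \frac{2}{7} \cdot 2 = \frac{4}{7} \approx 0.57143$)
$y \left(-1\right) v{\left(2 \cdot 2 \right)} = \frac{4}{7} \left(-1\right) \left(-2\right) = \left(- \frac{4}{7}\right) \left(-2\right) = \frac{8}{7}$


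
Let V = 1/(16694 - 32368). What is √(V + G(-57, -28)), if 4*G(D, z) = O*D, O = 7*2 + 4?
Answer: I*√15753866867/7837 ≈ 16.016*I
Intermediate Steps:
V = -1/15674 (V = 1/(-15674) = -1/15674 ≈ -6.3800e-5)
O = 18 (O = 14 + 4 = 18)
G(D, z) = 9*D/2 (G(D, z) = (18*D)/4 = 9*D/2)
√(V + G(-57, -28)) = √(-1/15674 + (9/2)*(-57)) = √(-1/15674 - 513/2) = √(-2010191/7837) = I*√15753866867/7837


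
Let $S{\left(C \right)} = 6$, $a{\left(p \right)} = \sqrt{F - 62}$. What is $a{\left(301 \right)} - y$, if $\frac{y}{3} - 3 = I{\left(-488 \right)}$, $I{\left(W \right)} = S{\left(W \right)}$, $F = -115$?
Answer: $-27 + i \sqrt{177} \approx -27.0 + 13.304 i$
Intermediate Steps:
$a{\left(p \right)} = i \sqrt{177}$ ($a{\left(p \right)} = \sqrt{-115 - 62} = \sqrt{-177} = i \sqrt{177}$)
$I{\left(W \right)} = 6$
$y = 27$ ($y = 9 + 3 \cdot 6 = 9 + 18 = 27$)
$a{\left(301 \right)} - y = i \sqrt{177} - 27 = -27 + i \sqrt{177}$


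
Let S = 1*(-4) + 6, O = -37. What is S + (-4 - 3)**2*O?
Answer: -1811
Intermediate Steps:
S = 2 (S = -4 + 6 = 2)
S + (-4 - 3)**2*O = 2 + (-4 - 3)**2*(-37) = 2 + (-7)**2*(-37) = 2 + 49*(-37) = 2 - 1813 = -1811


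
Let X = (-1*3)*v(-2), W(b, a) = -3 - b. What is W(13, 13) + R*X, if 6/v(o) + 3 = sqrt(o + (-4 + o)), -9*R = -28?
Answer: -104/17 + 112*I*sqrt(2)/17 ≈ -6.1176 + 9.3172*I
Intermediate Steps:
R = 28/9 (R = -1/9*(-28) = 28/9 ≈ 3.1111)
v(o) = 6/(-3 + sqrt(-4 + 2*o)) (v(o) = 6/(-3 + sqrt(o + (-4 + o))) = 6/(-3 + sqrt(-4 + 2*o)))
X = -18/(-3 + 2*I*sqrt(2)) (X = (-1*3)*(6/(-3 + sqrt(2)*sqrt(-2 - 2))) = -18/(-3 + sqrt(2)*sqrt(-4)) = -18/(-3 + sqrt(2)*(2*I)) = -18/(-3 + 2*I*sqrt(2)) ≈ 3.1765 + 2.9948*I)
W(13, 13) + R*X = (-3 - 1*13) + 28*(54/17 + 36*I*sqrt(2)/17)/9 = (-3 - 13) + (168/17 + 112*I*sqrt(2)/17) = -16 + (168/17 + 112*I*sqrt(2)/17) = -104/17 + 112*I*sqrt(2)/17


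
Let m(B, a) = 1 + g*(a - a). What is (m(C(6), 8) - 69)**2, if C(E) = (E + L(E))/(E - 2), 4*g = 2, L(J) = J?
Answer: 4624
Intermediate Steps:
g = 1/2 (g = (1/4)*2 = 1/2 ≈ 0.50000)
C(E) = 2*E/(-2 + E) (C(E) = (E + E)/(E - 2) = (2*E)/(-2 + E) = 2*E/(-2 + E))
m(B, a) = 1 (m(B, a) = 1 + (a - a)/2 = 1 + (1/2)*0 = 1 + 0 = 1)
(m(C(6), 8) - 69)**2 = (1 - 69)**2 = (-68)**2 = 4624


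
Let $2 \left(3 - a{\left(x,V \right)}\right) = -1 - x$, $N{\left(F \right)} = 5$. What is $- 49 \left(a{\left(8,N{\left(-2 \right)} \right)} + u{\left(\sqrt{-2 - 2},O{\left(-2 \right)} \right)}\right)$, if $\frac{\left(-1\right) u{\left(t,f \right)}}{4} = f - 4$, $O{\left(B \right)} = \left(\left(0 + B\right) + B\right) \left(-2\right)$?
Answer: $\frac{833}{2} \approx 416.5$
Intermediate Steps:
$O{\left(B \right)} = - 4 B$ ($O{\left(B \right)} = \left(B + B\right) \left(-2\right) = 2 B \left(-2\right) = - 4 B$)
$a{\left(x,V \right)} = \frac{7}{2} + \frac{x}{2}$ ($a{\left(x,V \right)} = 3 - \frac{-1 - x}{2} = 3 + \left(\frac{1}{2} + \frac{x}{2}\right) = \frac{7}{2} + \frac{x}{2}$)
$u{\left(t,f \right)} = 16 - 4 f$ ($u{\left(t,f \right)} = - 4 \left(f - 4\right) = - 4 \left(-4 + f\right) = 16 - 4 f$)
$- 49 \left(a{\left(8,N{\left(-2 \right)} \right)} + u{\left(\sqrt{-2 - 2},O{\left(-2 \right)} \right)}\right) = - 49 \left(\left(\frac{7}{2} + \frac{1}{2} \cdot 8\right) + \left(16 - 4 \left(\left(-4\right) \left(-2\right)\right)\right)\right) = - 49 \left(\left(\frac{7}{2} + 4\right) + \left(16 - 32\right)\right) = - 49 \left(\frac{15}{2} + \left(16 - 32\right)\right) = - 49 \left(\frac{15}{2} - 16\right) = \left(-49\right) \left(- \frac{17}{2}\right) = \frac{833}{2}$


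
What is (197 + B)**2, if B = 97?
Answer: 86436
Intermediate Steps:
(197 + B)**2 = (197 + 97)**2 = 294**2 = 86436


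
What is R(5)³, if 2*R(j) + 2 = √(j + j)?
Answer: -17/2 + 11*√10/4 ≈ 0.19626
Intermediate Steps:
R(j) = -1 + √2*√j/2 (R(j) = -1 + √(j + j)/2 = -1 + √(2*j)/2 = -1 + (√2*√j)/2 = -1 + √2*√j/2)
R(5)³ = (-1 + √2*√5/2)³ = (-1 + √10/2)³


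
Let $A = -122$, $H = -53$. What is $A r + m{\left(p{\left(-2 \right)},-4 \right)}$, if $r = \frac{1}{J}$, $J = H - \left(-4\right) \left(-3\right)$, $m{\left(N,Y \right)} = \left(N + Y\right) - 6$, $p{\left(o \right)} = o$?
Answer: $- \frac{658}{65} \approx -10.123$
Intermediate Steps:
$m{\left(N,Y \right)} = -6 + N + Y$
$J = -65$ ($J = -53 - \left(-4\right) \left(-3\right) = -53 - 12 = -65$)
$r = - \frac{1}{65}$ ($r = \frac{1}{-65} = - \frac{1}{65} \approx -0.015385$)
$A r + m{\left(p{\left(-2 \right)},-4 \right)} = \left(-122\right) \left(- \frac{1}{65}\right) - 12 = \frac{122}{65} - 12 = - \frac{658}{65}$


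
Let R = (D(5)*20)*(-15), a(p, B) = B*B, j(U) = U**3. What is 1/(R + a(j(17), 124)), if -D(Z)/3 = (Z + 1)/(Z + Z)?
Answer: 1/15916 ≈ 6.2830e-5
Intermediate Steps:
D(Z) = -3*(1 + Z)/(2*Z) (D(Z) = -3*(Z + 1)/(Z + Z) = -3*(1 + Z)/(2*Z))
a(p, B) = B**2
R = 540 (R = (((3/2)*(-1 - 1*5)/5)*20)*(-15) = (((3/2)*(1/5)*(-1 - 5))*20)*(-15) = (((3/2)*(1/5)*(-6))*20)*(-15) = -9/5*20*(-15) = -36*(-15) = 540)
1/(R + a(j(17), 124)) = 1/(540 + 124**2) = 1/(540 + 15376) = 1/15916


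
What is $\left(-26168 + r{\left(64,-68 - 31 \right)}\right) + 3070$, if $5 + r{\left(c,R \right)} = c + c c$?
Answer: $-18943$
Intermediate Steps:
$r{\left(c,R \right)} = -5 + c + c^{2}$ ($r{\left(c,R \right)} = -5 + \left(c + c c\right) = -5 + \left(c + c^{2}\right) = -5 + c + c^{2}$)
$\left(-26168 + r{\left(64,-68 - 31 \right)}\right) + 3070 = \left(-26168 + \left(-5 + 64 + 64^{2}\right)\right) + 3070 = \left(-26168 + \left(-5 + 64 + 4096\right)\right) + 3070 = \left(-26168 + 4155\right) + 3070 = -22013 + 3070 = -18943$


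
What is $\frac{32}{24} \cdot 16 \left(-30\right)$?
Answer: $-640$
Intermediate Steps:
$\frac{32}{24} \cdot 16 \left(-30\right) = 32 \cdot \frac{1}{24} \cdot 16 \left(-30\right) = \frac{4}{3} \cdot 16 \left(-30\right) = \frac{64}{3} \left(-30\right) = -640$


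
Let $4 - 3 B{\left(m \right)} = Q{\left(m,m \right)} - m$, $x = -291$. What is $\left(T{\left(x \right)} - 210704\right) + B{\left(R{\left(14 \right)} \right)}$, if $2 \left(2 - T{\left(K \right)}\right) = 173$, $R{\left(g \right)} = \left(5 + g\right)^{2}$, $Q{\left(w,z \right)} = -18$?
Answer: $- \frac{1263965}{6} \approx -2.1066 \cdot 10^{5}$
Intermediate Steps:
$T{\left(K \right)} = - \frac{169}{2}$ ($T{\left(K \right)} = 2 - \frac{173}{2} = - \frac{169}{2}$)
$B{\left(m \right)} = \frac{22}{3} + \frac{m}{3}$ ($B{\left(m \right)} = \frac{4}{3} - \frac{-18 - m}{3} = \frac{4}{3} + \left(6 + \frac{m}{3}\right) = \frac{22}{3} + \frac{m}{3}$)
$\left(T{\left(x \right)} - 210704\right) + B{\left(R{\left(14 \right)} \right)} = \left(- \frac{169}{2} - 210704\right) + \left(\frac{22}{3} + \frac{\left(5 + 14\right)^{2}}{3}\right) = - \frac{421577}{2} + \left(\frac{22}{3} + \frac{19^{2}}{3}\right) = - \frac{421577}{2} + \left(\frac{22}{3} + \frac{1}{3} \cdot 361\right) = - \frac{421577}{2} + \left(\frac{22}{3} + \frac{361}{3}\right) = - \frac{421577}{2} + \frac{383}{3} = - \frac{1263965}{6}$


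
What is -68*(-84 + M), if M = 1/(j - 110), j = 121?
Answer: 62764/11 ≈ 5705.8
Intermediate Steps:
M = 1/11 (M = 1/(121 - 110) = 1/11 ≈ 0.090909)
-68*(-84 + M) = -68*(-84 + 1/11) = -68*(-923/11) = 62764/11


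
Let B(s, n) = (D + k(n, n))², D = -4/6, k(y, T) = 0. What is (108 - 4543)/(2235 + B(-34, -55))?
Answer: -39915/20119 ≈ -1.9839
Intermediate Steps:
D = -⅔ (D = -4*⅙ = -⅔ ≈ -0.66667)
B(s, n) = 4/9 (B(s, n) = (-⅔ + 0)² = (-⅔)² = 4/9)
(108 - 4543)/(2235 + B(-34, -55)) = (108 - 4543)/(2235 + 4/9) = -4435/20119/9 = -4435*9/20119 = -39915/20119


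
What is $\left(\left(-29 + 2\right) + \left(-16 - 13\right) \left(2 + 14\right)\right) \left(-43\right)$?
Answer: $21113$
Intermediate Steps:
$\left(\left(-29 + 2\right) + \left(-16 - 13\right) \left(2 + 14\right)\right) \left(-43\right) = \left(-27 - 464\right) \left(-43\right) = \left(-491\right) \left(-43\right) = 21113$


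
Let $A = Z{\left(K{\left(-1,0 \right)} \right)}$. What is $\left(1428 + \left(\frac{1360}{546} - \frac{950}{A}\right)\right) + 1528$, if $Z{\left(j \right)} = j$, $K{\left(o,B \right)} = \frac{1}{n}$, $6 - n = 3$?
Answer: $\frac{29618}{273} \approx 108.49$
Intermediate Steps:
$n = 3$ ($n = 6 - 3 = 3$)
$K{\left(o,B \right)} = \frac{1}{3}$
$A = \frac{1}{3} \approx 0.33333$
$\left(1428 + \left(\frac{1360}{546} - \frac{950}{A}\right)\right) + 1528 = \left(1428 + \left(\frac{1360}{546} - 950 \frac{1}{\frac{1}{3}}\right)\right) + 1528 = \left(1428 + \left(1360 \cdot \frac{1}{546} - 2850\right)\right) + 1528 = \left(1428 + \left(\frac{680}{273} - 2850\right)\right) + 1528 = \left(1428 - \frac{777370}{273}\right) + 1528 = - \frac{387526}{273} + 1528 = \frac{29618}{273}$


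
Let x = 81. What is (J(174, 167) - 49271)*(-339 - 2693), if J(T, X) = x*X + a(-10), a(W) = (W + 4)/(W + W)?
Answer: 541874492/5 ≈ 1.0837e+8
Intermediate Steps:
a(W) = (4 + W)/(2*W) (a(W) = (4 + W)/((2*W)) = (4 + W)*(1/(2*W)) = (4 + W)/(2*W))
J(T, X) = 3/10 + 81*X (J(T, X) = 81*X + (½)*(4 - 10)/(-10) = 81*X + (½)*(-⅒)*(-6) = 81*X + 3/10 = 3/10 + 81*X)
(J(174, 167) - 49271)*(-339 - 2693) = ((3/10 + 81*167) - 49271)*(-339 - 2693) = ((3/10 + 13527) - 49271)*(-3032) = (135273/10 - 49271)*(-3032) = -357437/10*(-3032) = 541874492/5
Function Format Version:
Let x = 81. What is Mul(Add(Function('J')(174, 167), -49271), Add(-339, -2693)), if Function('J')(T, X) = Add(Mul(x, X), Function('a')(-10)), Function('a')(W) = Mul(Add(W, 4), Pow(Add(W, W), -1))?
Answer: Rational(541874492, 5) ≈ 1.0837e+8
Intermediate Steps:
Function('a')(W) = Mul(Rational(1, 2), Pow(W, -1), Add(4, W)) (Function('a')(W) = Mul(Add(4, W), Pow(Mul(2, W), -1)) = Mul(Add(4, W), Mul(Rational(1, 2), Pow(W, -1))) = Mul(Rational(1, 2), Pow(W, -1), Add(4, W)))
Function('J')(T, X) = Add(Rational(3, 10), Mul(81, X)) (Function('J')(T, X) = Add(Mul(81, X), Mul(Rational(1, 2), Pow(-10, -1), Add(4, -10))) = Add(Mul(81, X), Mul(Rational(1, 2), Rational(-1, 10), -6)) = Add(Mul(81, X), Rational(3, 10)) = Add(Rational(3, 10), Mul(81, X)))
Mul(Add(Function('J')(174, 167), -49271), Add(-339, -2693)) = Mul(Add(Add(Rational(3, 10), Mul(81, 167)), -49271), Add(-339, -2693)) = Mul(Add(Add(Rational(3, 10), 13527), -49271), -3032) = Mul(Add(Rational(135273, 10), -49271), -3032) = Mul(Rational(-357437, 10), -3032) = Rational(541874492, 5)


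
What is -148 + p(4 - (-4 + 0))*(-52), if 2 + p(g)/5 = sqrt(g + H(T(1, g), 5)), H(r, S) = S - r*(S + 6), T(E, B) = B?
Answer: 372 - 1300*I*sqrt(3) ≈ 372.0 - 2251.7*I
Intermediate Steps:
H(r, S) = S - r*(6 + S)
p(g) = -10 + 5*sqrt(5 - 10*g) (p(g) = -10 + 5*sqrt(g + (5 - 6*g - 1*5*g)) = -10 + 5*sqrt(g + (5 - 6*g - 5*g)) = -10 + 5*sqrt(g + (5 - 11*g)) = -10 + 5*sqrt(5 - 10*g))
-148 + p(4 - (-4 + 0))*(-52) = -148 + (-10 + 5*sqrt(5 - 10*(4 - (-4 + 0))))*(-52) = -148 + (-10 + 5*sqrt(5 - 10*(4 - 1*(-4))))*(-52) = -148 + (-10 + 5*sqrt(5 - 10*(4 + 4)))*(-52) = -148 + (-10 + 5*sqrt(5 - 10*8))*(-52) = -148 + (-10 + 5*sqrt(5 - 80))*(-52) = -148 + (-10 + 5*sqrt(-75))*(-52) = -148 + (-10 + 5*(5*I*sqrt(3)))*(-52) = -148 + (-10 + 25*I*sqrt(3))*(-52) = -148 + (520 - 1300*I*sqrt(3)) = 372 - 1300*I*sqrt(3)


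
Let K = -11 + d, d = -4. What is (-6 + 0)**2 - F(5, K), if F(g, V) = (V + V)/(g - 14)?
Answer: 98/3 ≈ 32.667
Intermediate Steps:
K = -15 (K = -11 - 4 = -15)
F(g, V) = 2*V/(-14 + g) (F(g, V) = (2*V)/(-14 + g) = 2*V/(-14 + g))
(-6 + 0)**2 - F(5, K) = (-6 + 0)**2 - 2*(-15)/(-14 + 5) = (-6)**2 - 2*(-15)/(-9) = 36 - 2*(-15)*(-1)/9 = 36 - 1*10/3 = 36 - 10/3 = 98/3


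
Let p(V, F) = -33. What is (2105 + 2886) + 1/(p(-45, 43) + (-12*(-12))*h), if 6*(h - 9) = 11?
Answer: 7621258/1527 ≈ 4991.0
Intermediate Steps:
h = 65/6 (h = 9 + (⅙)*11 = 9 + 11/6 = 65/6 ≈ 10.833)
(2105 + 2886) + 1/(p(-45, 43) + (-12*(-12))*h) = (2105 + 2886) + 1/(-33 - 12*(-12)*(65/6)) = 4991 + 1/(-33 + 144*(65/6)) = 4991 + 1/(-33 + 1560) = 4991 + 1/1527 = 7621258/1527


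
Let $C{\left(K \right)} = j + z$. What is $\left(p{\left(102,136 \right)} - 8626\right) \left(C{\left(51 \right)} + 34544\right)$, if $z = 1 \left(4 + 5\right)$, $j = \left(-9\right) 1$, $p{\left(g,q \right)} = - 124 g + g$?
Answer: $-731365568$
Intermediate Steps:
$p{\left(g,q \right)} = - 123 g$
$j = -9$
$z = 9$ ($z = 1 \cdot 9 = 9$)
$C{\left(K \right)} = 0$ ($C{\left(K \right)} = -9 + 9 = 0$)
$\left(p{\left(102,136 \right)} - 8626\right) \left(C{\left(51 \right)} + 34544\right) = \left(\left(-123\right) 102 - 8626\right) \left(0 + 34544\right) = \left(-12546 - 8626\right) 34544 = \left(-21172\right) 34544 = -731365568$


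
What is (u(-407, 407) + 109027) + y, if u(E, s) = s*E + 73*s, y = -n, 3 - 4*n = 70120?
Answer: -37527/4 ≈ -9381.8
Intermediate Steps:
n = -70117/4 (n = ¾ - ¼*70120 = ¾ - 17530 = -70117/4 ≈ -17529.)
y = 70117/4 (y = -1*(-70117/4) = 70117/4 ≈ 17529.)
u(E, s) = 73*s + E*s (u(E, s) = E*s + 73*s = 73*s + E*s)
(u(-407, 407) + 109027) + y = (407*(73 - 407) + 109027) + 70117/4 = (407*(-334) + 109027) + 70117/4 = (-135938 + 109027) + 70117/4 = -26911 + 70117/4 = -37527/4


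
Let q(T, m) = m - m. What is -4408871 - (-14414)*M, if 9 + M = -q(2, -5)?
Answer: -4538597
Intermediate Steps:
q(T, m) = 0
M = -9 (M = -9 - 1*0 = -9 + 0 = -9)
-4408871 - (-14414)*M = -4408871 - (-14414)*(-9) = -4408871 - 1*129726 = -4408871 - 129726 = -4538597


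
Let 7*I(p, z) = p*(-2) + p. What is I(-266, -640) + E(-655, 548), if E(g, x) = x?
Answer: 586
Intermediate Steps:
I(p, z) = -p/7 (I(p, z) = (p*(-2) + p)/7 = (-2*p + p)/7 = (-p)/7 = -p/7)
I(-266, -640) + E(-655, 548) = -1/7*(-266) + 548 = 38 + 548 = 586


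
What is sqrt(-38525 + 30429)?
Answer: 4*I*sqrt(506) ≈ 89.978*I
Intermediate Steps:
sqrt(-38525 + 30429) = sqrt(-8096) = 4*I*sqrt(506)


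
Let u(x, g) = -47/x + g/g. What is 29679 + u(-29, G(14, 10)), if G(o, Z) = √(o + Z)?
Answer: 860767/29 ≈ 29682.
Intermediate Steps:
G(o, Z) = √(Z + o)
u(x, g) = 1 - 47/x (u(x, g) = -47/x + 1 = 1 - 47/x)
29679 + u(-29, G(14, 10)) = 29679 + (-47 - 29)/(-29) = 29679 - 1/29*(-76) = 29679 + 76/29 = 860767/29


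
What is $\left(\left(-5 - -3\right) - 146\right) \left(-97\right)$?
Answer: $14356$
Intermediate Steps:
$\left(\left(-5 - -3\right) - 146\right) \left(-97\right) = \left(\left(-5 + 3\right) - 146\right) \left(-97\right) = \left(-2 - 146\right) \left(-97\right) = \left(-148\right) \left(-97\right) = 14356$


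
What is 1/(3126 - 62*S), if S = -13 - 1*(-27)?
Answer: 1/2258 ≈ 0.00044287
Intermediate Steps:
S = 14 (S = -13 + 27 = 14)
1/(3126 - 62*S) = 1/(3126 - 62*14) = 1/(3126 - 868) = 1/2258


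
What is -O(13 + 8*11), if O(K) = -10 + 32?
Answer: -22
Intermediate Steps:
O(K) = 22
-O(13 + 8*11) = -1*22 = -22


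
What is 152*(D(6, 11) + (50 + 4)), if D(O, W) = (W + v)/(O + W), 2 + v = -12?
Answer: 139080/17 ≈ 8181.2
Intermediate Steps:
v = -14 (v = -2 - 12 = -14)
D(O, W) = (-14 + W)/(O + W) (D(O, W) = (W - 14)/(O + W) = (-14 + W)/(O + W))
152*(D(6, 11) + (50 + 4)) = 152*((-14 + 11)/(6 + 11) + (50 + 4)) = 152*(-3/17 + 54) = 152*(915/17) = 139080/17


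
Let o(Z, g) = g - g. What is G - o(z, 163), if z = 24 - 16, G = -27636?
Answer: -27636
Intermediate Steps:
z = 8
o(Z, g) = 0
G - o(z, 163) = -27636 - 1*0 = -27636 + 0 = -27636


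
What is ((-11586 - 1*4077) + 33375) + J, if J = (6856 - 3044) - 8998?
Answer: 12526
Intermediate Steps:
J = -5186 (J = 3812 - 8998 = -5186)
((-11586 - 1*4077) + 33375) + J = ((-11586 - 1*4077) + 33375) - 5186 = ((-11586 - 4077) + 33375) - 5186 = (-15663 + 33375) - 5186 = 17712 - 5186 = 12526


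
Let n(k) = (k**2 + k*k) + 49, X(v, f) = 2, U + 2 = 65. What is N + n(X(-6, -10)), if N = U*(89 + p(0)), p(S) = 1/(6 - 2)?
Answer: 22719/4 ≈ 5679.8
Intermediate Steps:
U = 63 (U = -2 + 65 = 63)
p(S) = 1/4
N = 22491/4 (N = 63*(89 + 1/4) = 63*(357/4) = 22491/4 ≈ 5622.8)
n(k) = 49 + 2*k**2 (n(k) = (k**2 + k**2) + 49 = 2*k**2 + 49 = 49 + 2*k**2)
N + n(X(-6, -10)) = 22491/4 + (49 + 2*2**2) = 22491/4 + (49 + 2*4) = 22491/4 + (49 + 8) = 22491/4 + 57 = 22719/4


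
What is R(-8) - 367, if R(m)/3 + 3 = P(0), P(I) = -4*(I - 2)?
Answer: -352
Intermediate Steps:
P(I) = 8 - 4*I (P(I) = -4*(-2 + I) = 8 - 4*I)
R(m) = 15 (R(m) = -9 + 3*(8 - 4*0) = -9 + 3*(8 + 0) = -9 + 3*8 = -9 + 24 = 15)
R(-8) - 367 = 15 - 367 = -352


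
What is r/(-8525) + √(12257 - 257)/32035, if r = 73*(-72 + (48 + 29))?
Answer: -73/1705 + 4*√30/6407 ≈ -0.039396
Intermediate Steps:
r = 365 (r = 73*(-72 + 77) = 73*5 = 365)
r/(-8525) + √(12257 - 257)/32035 = 365/(-8525) + √(12257 - 257)/32035 = 365*(-1/8525) + √12000*(1/32035) = -73/1705 + (20*√30)*(1/32035) = -73/1705 + 4*√30/6407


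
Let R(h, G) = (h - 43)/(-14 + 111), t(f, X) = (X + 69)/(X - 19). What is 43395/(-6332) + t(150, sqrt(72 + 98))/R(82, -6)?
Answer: -1232885479/47167068 - 8536*sqrt(170)/7449 ≈ -41.080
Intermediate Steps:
t(f, X) = (69 + X)/(-19 + X)
R(h, G) = -43/97 + h/97 (R(h, G) = (-43 + h)/97 = (-43 + h)*(1/97) = -43/97 + h/97)
43395/(-6332) + t(150, sqrt(72 + 98))/R(82, -6) = 43395/(-6332) + ((69 + sqrt(72 + 98))/(-19 + sqrt(72 + 98)))/(-43/97 + (1/97)*82) = 43395*(-1/6332) + ((69 + sqrt(170))/(-19 + sqrt(170)))/(-43/97 + 82/97) = -43395/6332 + ((69 + sqrt(170))/(-19 + sqrt(170)))/(39/97) = -43395/6332 + ((69 + sqrt(170))/(-19 + sqrt(170)))*(97/39) = -43395/6332 + 97*(69 + sqrt(170))/(39*(-19 + sqrt(170)))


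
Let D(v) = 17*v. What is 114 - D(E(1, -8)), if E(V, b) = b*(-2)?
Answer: -158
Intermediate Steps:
E(V, b) = -2*b
114 - D(E(1, -8)) = 114 - 17*(-2*(-8)) = 114 - 17*16 = 114 - 1*272 = 114 - 272 = -158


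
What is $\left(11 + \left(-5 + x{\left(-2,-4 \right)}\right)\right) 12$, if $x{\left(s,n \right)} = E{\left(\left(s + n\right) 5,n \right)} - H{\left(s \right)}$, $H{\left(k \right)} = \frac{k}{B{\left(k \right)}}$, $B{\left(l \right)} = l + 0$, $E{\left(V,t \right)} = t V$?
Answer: $1500$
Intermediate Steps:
$E{\left(V,t \right)} = V t$
$B{\left(l \right)} = l$
$H{\left(k \right)} = 1$ ($H{\left(k \right)} = \frac{k}{k} = 1$)
$x{\left(s,n \right)} = -1 + n \left(5 n + 5 s\right)$ ($x{\left(s,n \right)} = \left(s + n\right) 5 n - 1 = \left(n + s\right) 5 n - 1 = \left(5 n + 5 s\right) n - 1 = n \left(5 n + 5 s\right) - 1 = -1 + n \left(5 n + 5 s\right)$)
$\left(11 + \left(-5 + x{\left(-2,-4 \right)}\right)\right) 12 = \left(11 - \left(6 + 20 \left(-4 - 2\right)\right)\right) 12 = \left(11 - \left(6 - 120\right)\right) 12 = \left(11 + \left(-5 + \left(-1 + 120\right)\right)\right) 12 = \left(11 + \left(-5 + 119\right)\right) 12 = \left(11 + 114\right) 12 = 125 \cdot 12 = 1500$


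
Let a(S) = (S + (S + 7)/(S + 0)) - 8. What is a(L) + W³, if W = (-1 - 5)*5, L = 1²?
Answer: -26999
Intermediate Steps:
L = 1
a(S) = -8 + S + (7 + S)/S (a(S) = (S + (7 + S)/S) - 8 = -8 + S + (7 + S)/S)
W = -30 (W = -6*5 = -30)
a(L) + W³ = (-7 + 1 + 7/1) + (-30)³ = (-7 + 1 + 7*1) - 27000 = (-7 + 1 + 7) - 27000 = 1 - 27000 = -26999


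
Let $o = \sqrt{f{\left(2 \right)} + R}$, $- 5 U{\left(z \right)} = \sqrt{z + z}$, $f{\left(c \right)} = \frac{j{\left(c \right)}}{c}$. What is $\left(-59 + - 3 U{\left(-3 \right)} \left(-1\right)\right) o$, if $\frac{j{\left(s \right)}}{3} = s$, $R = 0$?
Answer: $\frac{\sqrt{3} \left(-295 - 3 i \sqrt{6}\right)}{5} \approx -102.19 - 2.5456 i$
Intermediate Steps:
$j{\left(s \right)} = 3 s$
$f{\left(c \right)} = 3$ ($f{\left(c \right)} = \frac{3 c}{c} = 3$)
$U{\left(z \right)} = - \frac{\sqrt{2} \sqrt{z}}{5}$ ($U{\left(z \right)} = - \frac{\sqrt{z + z}}{5} = - \frac{\sqrt{2 z}}{5} = - \frac{\sqrt{2} \sqrt{z}}{5}$)
$o = \sqrt{3}$ ($o = \sqrt{3 + 0} = \sqrt{3} \approx 1.732$)
$\left(-59 + - 3 U{\left(-3 \right)} \left(-1\right)\right) o = \left(-59 + - 3 \left(- \frac{\sqrt{2} \sqrt{-3}}{5}\right) \left(-1\right)\right) \sqrt{3} = \left(-59 + - 3 \left(- \frac{\sqrt{2} i \sqrt{3}}{5}\right) \left(-1\right)\right) \sqrt{3} = \left(-59 + - 3 \left(- \frac{i \sqrt{6}}{5}\right) \left(-1\right)\right) \sqrt{3} = \left(-59 + \frac{3 i \sqrt{6}}{5} \left(-1\right)\right) \sqrt{3} = \left(-59 - \frac{3 i \sqrt{6}}{5}\right) \sqrt{3} = \sqrt{3} \left(-59 - \frac{3 i \sqrt{6}}{5}\right)$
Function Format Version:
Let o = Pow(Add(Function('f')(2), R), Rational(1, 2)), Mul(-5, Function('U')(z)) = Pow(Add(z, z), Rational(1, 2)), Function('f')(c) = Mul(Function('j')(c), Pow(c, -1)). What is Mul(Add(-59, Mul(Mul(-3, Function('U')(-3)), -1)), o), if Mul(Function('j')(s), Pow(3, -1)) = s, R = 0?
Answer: Mul(Rational(1, 5), Pow(3, Rational(1, 2)), Add(-295, Mul(-3, I, Pow(6, Rational(1, 2))))) ≈ Add(-102.19, Mul(-2.5456, I))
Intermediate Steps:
Function('j')(s) = Mul(3, s)
Function('f')(c) = 3 (Function('f')(c) = Mul(Mul(3, c), Pow(c, -1)) = 3)
Function('U')(z) = Mul(Rational(-1, 5), Pow(2, Rational(1, 2)), Pow(z, Rational(1, 2))) (Function('U')(z) = Mul(Rational(-1, 5), Pow(Add(z, z), Rational(1, 2))) = Mul(Rational(-1, 5), Pow(Mul(2, z), Rational(1, 2))) = Mul(Rational(-1, 5), Mul(Pow(2, Rational(1, 2)), Pow(z, Rational(1, 2)))) = Mul(Rational(-1, 5), Pow(2, Rational(1, 2)), Pow(z, Rational(1, 2))))
o = Pow(3, Rational(1, 2)) (o = Pow(Add(3, 0), Rational(1, 2)) = Pow(3, Rational(1, 2)) ≈ 1.7320)
Mul(Add(-59, Mul(Mul(-3, Function('U')(-3)), -1)), o) = Mul(Add(-59, Mul(Mul(-3, Mul(Rational(-1, 5), Pow(2, Rational(1, 2)), Pow(-3, Rational(1, 2)))), -1)), Pow(3, Rational(1, 2))) = Mul(Add(-59, Mul(Mul(-3, Mul(Rational(-1, 5), Pow(2, Rational(1, 2)), Mul(I, Pow(3, Rational(1, 2))))), -1)), Pow(3, Rational(1, 2))) = Mul(Add(-59, Mul(Mul(-3, Mul(Rational(-1, 5), I, Pow(6, Rational(1, 2)))), -1)), Pow(3, Rational(1, 2))) = Mul(Add(-59, Mul(Mul(Rational(3, 5), I, Pow(6, Rational(1, 2))), -1)), Pow(3, Rational(1, 2))) = Mul(Add(-59, Mul(Rational(-3, 5), I, Pow(6, Rational(1, 2)))), Pow(3, Rational(1, 2))) = Mul(Pow(3, Rational(1, 2)), Add(-59, Mul(Rational(-3, 5), I, Pow(6, Rational(1, 2)))))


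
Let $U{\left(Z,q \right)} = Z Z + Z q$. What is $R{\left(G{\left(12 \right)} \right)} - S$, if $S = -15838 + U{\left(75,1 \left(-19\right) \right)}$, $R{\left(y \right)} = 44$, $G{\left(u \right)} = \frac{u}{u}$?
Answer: $11682$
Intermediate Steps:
$G{\left(u \right)} = 1$
$U{\left(Z,q \right)} = Z^{2} + Z q$
$S = -11638$ ($S = -15838 + 75 \left(75 + 1 \left(-19\right)\right) = -15838 + 75 \left(75 - 19\right) = -15838 + 75 \cdot 56 = -15838 + 4200 = -11638$)
$R{\left(G{\left(12 \right)} \right)} - S = 44 - -11638 = 44 + 11638 = 11682$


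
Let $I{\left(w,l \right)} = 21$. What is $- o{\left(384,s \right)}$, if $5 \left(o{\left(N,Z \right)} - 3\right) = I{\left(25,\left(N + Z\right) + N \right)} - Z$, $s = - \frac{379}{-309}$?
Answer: $- \frac{2149}{309} \approx -6.9547$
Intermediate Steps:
$s = \frac{379}{309}$ ($s = \left(-379\right) \left(- \frac{1}{309}\right) = \frac{379}{309} \approx 1.2265$)
$o{\left(N,Z \right)} = \frac{36}{5} - \frac{Z}{5}$ ($o{\left(N,Z \right)} = 3 + \frac{21 - Z}{5} = 3 - \left(- \frac{21}{5} + \frac{Z}{5}\right) = \frac{36}{5} - \frac{Z}{5}$)
$- o{\left(384,s \right)} = - (\frac{36}{5} - \frac{379}{1545}) = \left(-1\right) \frac{2149}{309} = - \frac{2149}{309}$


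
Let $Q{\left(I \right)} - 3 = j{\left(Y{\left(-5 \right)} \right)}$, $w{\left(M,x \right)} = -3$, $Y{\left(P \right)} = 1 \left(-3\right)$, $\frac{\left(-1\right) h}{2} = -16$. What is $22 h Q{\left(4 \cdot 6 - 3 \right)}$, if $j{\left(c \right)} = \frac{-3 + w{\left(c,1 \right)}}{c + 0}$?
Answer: $3520$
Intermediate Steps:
$h = 32$ ($h = \left(-2\right) \left(-16\right) = 32$)
$Y{\left(P \right)} = -3$
$j{\left(c \right)} = - \frac{6}{c}$ ($j{\left(c \right)} = \frac{-3 - 3}{c + 0} = - \frac{6}{c}$)
$Q{\left(I \right)} = 5$ ($Q{\left(I \right)} = 3 - \frac{6}{-3} = 3 - -2 = 3 + 2 = 5$)
$22 h Q{\left(4 \cdot 6 - 3 \right)} = 22 \cdot 32 \cdot 5 = 704 \cdot 5 = 3520$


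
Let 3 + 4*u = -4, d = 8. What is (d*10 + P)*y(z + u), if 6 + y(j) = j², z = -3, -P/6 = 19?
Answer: -4505/8 ≈ -563.13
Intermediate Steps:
u = -7/4 (u = -¾ + (¼)*(-4) = -¾ - 1 = -7/4 ≈ -1.7500)
P = -114 (P = -6*19 = -114)
y(j) = -6 + j²
(d*10 + P)*y(z + u) = (8*10 - 114)*(-6 + (-3 - 7/4)²) = (80 - 114)*(-6 + (-19/4)²) = -34*(-6 + 361/16) = -34*265/16 = -4505/8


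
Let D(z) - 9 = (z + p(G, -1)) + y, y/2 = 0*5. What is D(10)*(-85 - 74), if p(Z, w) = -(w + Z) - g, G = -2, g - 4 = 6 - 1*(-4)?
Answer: -1272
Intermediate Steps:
y = 0 (y = 2*(0*5) = 2*0 = 0)
g = 14 (g = 4 + (6 - 1*(-4)) = 4 + (6 + 4) = 4 + 10 = 14)
p(Z, w) = -14 - Z - w (p(Z, w) = -(w + Z) - 1*14 = -(Z + w) - 14 = (-Z - w) - 14 = -14 - Z - w)
D(z) = -2 + z (D(z) = 9 + ((z + (-14 - 1*(-2) - 1*(-1))) + 0) = 9 + ((z + (-14 + 2 + 1)) + 0) = 9 + ((z - 11) + 0) = 9 + ((-11 + z) + 0) = 9 + (-11 + z) = -2 + z)
D(10)*(-85 - 74) = (-2 + 10)*(-85 - 74) = 8*(-159) = -1272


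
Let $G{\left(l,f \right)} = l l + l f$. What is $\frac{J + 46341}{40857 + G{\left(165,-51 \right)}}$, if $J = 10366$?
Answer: $\frac{56707}{59667} \approx 0.95039$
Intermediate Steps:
$G{\left(l,f \right)} = l^{2} + f l$
$\frac{J + 46341}{40857 + G{\left(165,-51 \right)}} = \frac{10366 + 46341}{40857 + 165 \left(-51 + 165\right)} = \frac{56707}{40857 + 165 \cdot 114} = \frac{56707}{40857 + 18810} = \frac{56707}{59667}$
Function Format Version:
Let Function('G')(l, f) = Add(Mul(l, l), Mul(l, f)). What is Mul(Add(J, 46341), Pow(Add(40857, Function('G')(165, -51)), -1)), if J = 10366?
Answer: Rational(56707, 59667) ≈ 0.95039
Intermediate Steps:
Function('G')(l, f) = Add(Pow(l, 2), Mul(f, l))
Mul(Add(J, 46341), Pow(Add(40857, Function('G')(165, -51)), -1)) = Mul(Add(10366, 46341), Pow(Add(40857, Mul(165, Add(-51, 165))), -1)) = Mul(56707, Pow(Add(40857, Mul(165, 114)), -1)) = Mul(56707, Pow(Add(40857, 18810), -1)) = Mul(56707, Pow(59667, -1)) = Mul(56707, Rational(1, 59667)) = Rational(56707, 59667)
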